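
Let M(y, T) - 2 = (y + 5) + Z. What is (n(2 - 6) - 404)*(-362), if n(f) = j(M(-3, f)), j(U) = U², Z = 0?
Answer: 140456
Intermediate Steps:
M(y, T) = 7 + y (M(y, T) = 2 + ((y + 5) + 0) = 2 + ((5 + y) + 0) = 2 + (5 + y) = 7 + y)
n(f) = 16 (n(f) = (7 - 3)² = 4² = 16)
(n(2 - 6) - 404)*(-362) = (16 - 404)*(-362) = -388*(-362) = 140456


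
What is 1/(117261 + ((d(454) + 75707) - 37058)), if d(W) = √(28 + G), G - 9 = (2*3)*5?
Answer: 155910/24307928033 - √67/24307928033 ≈ 6.4136e-6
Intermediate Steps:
G = 39 (G = 9 + (2*3)*5 = 9 + 6*5 = 9 + 30 = 39)
d(W) = √67 (d(W) = √(28 + 39) = √67)
1/(117261 + ((d(454) + 75707) - 37058)) = 1/(117261 + ((√67 + 75707) - 37058)) = 1/(117261 + ((75707 + √67) - 37058)) = 1/(117261 + (38649 + √67)) = 1/(155910 + √67)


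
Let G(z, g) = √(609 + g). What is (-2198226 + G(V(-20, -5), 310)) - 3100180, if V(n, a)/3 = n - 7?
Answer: -5298406 + √919 ≈ -5.2984e+6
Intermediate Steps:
V(n, a) = -21 + 3*n (V(n, a) = 3*(n - 7) = 3*(-7 + n) = -21 + 3*n)
(-2198226 + G(V(-20, -5), 310)) - 3100180 = (-2198226 + √(609 + 310)) - 3100180 = (-2198226 + √919) - 3100180 = -5298406 + √919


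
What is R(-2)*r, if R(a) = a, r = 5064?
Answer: -10128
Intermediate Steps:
R(-2)*r = -2*5064 = -10128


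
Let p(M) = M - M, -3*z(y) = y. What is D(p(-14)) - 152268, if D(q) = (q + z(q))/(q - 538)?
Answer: -152268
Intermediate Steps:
z(y) = -y/3
p(M) = 0
D(q) = 2*q/(3*(-538 + q)) (D(q) = (q - q/3)/(q - 538) = (2*q/3)/(-538 + q) = 2*q/(3*(-538 + q)))
D(p(-14)) - 152268 = (⅔)*0/(-538 + 0) - 152268 = (⅔)*0/(-538) - 152268 = (⅔)*0*(-1/538) - 152268 = 0 - 152268 = -152268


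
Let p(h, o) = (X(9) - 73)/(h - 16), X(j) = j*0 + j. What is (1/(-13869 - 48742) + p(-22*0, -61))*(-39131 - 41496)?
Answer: -20192467761/62611 ≈ -3.2251e+5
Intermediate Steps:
X(j) = j (X(j) = 0 + j = j)
p(h, o) = -64/(-16 + h) (p(h, o) = (9 - 73)/(h - 16) = -64/(-16 + h))
(1/(-13869 - 48742) + p(-22*0, -61))*(-39131 - 41496) = (1/(-13869 - 48742) - 64/(-16 - 22*0))*(-39131 - 41496) = (1/(-62611) - 64/(-16 + 0))*(-80627) = (-1/62611 - 64/(-16))*(-80627) = (-1/62611 - 64*(-1/16))*(-80627) = (-1/62611 + 4)*(-80627) = (250443/62611)*(-80627) = -20192467761/62611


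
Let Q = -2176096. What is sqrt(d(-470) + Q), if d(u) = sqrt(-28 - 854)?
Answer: sqrt(-2176096 + 21*I*sqrt(2)) ≈ 0.01 + 1475.2*I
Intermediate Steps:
d(u) = 21*I*sqrt(2) (d(u) = sqrt(-882) = 21*I*sqrt(2))
sqrt(d(-470) + Q) = sqrt(21*I*sqrt(2) - 2176096) = sqrt(-2176096 + 21*I*sqrt(2))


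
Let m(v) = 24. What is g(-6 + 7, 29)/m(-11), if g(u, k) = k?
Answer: 29/24 ≈ 1.2083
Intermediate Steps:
g(-6 + 7, 29)/m(-11) = 29/24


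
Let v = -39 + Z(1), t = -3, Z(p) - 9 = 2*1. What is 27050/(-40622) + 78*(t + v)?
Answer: -49125523/20311 ≈ -2418.7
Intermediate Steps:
Z(p) = 11 (Z(p) = 9 + 2*1 = 9 + 2 = 11)
v = -28 (v = -39 + 11 = -28)
27050/(-40622) + 78*(t + v) = 27050/(-40622) + 78*(-3 - 28) = 27050*(-1/40622) + 78*(-31) = -13525/20311 - 2418 = -49125523/20311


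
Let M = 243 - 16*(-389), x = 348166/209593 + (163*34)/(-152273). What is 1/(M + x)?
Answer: 31915354889/206448454784075 ≈ 0.00015459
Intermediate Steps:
x = 51854716912/31915354889 (x = 348166*(1/209593) + 5542*(-1/152273) = 348166/209593 - 5542/152273 = 51854716912/31915354889 ≈ 1.6248)
M = 6467 (M = 243 + 6224 = 6467)
1/(M + x) = 1/(6467 + 51854716912/31915354889) = 1/(206448454784075/31915354889) = 31915354889/206448454784075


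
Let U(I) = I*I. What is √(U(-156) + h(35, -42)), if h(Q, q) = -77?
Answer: √24259 ≈ 155.75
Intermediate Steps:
U(I) = I²
√(U(-156) + h(35, -42)) = √((-156)² - 77) = √(24336 - 77) = √24259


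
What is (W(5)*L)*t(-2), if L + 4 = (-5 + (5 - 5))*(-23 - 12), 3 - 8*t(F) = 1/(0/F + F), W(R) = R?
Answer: 5985/16 ≈ 374.06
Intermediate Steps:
t(F) = 3/8 - 1/(8*F) (t(F) = 3/8 - 1/(8*(0/F + F)) = 3/8 - 1/(8*(0 + F)) = 3/8 - 1/(8*F))
L = 171 (L = -4 + (-5 + (5 - 5))*(-23 - 12) = -4 + (-5 + 0)*(-35) = -4 - 5*(-35) = -4 + 175 = 171)
(W(5)*L)*t(-2) = (5*171)*((⅛)*(-1 + 3*(-2))/(-2)) = 855*((⅛)*(-½)*(-1 - 6)) = 855*((⅛)*(-½)*(-7)) = 855*(7/16) = 5985/16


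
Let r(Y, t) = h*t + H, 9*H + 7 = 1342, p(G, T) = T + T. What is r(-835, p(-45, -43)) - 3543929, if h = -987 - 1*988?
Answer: -10121792/3 ≈ -3.3739e+6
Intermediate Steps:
p(G, T) = 2*T
H = 445/3 (H = -7/9 + (⅑)*1342 = -7/9 + 1342/9 = 445/3 ≈ 148.33)
h = -1975 (h = -987 - 988 = -1975)
r(Y, t) = 445/3 - 1975*t (r(Y, t) = -1975*t + 445/3 = 445/3 - 1975*t)
r(-835, p(-45, -43)) - 3543929 = (445/3 - 3950*(-43)) - 3543929 = (445/3 - 1975*(-86)) - 3543929 = (445/3 + 169850) - 3543929 = 509995/3 - 3543929 = -10121792/3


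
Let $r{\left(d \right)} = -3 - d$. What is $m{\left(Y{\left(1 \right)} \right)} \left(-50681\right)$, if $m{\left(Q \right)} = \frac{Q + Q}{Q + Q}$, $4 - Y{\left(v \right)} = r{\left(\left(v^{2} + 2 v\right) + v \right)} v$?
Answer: $-50681$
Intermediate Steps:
$Y{\left(v \right)} = 4 - v \left(-3 - v^{2} - 3 v\right)$ ($Y{\left(v \right)} = 4 - \left(-3 - \left(\left(v^{2} + 2 v\right) + v\right)\right) v = 4 - \left(-3 - \left(v^{2} + 3 v\right)\right) v = 4 - \left(-3 - v^{2} - 3 v\right) v = 4 - v \left(-3 - v^{2} - 3 v\right)$)
$m{\left(Q \right)} = 1$ ($m{\left(Q \right)} = \frac{2 Q}{2 Q} = 2 Q \frac{1}{2 Q} = 1$)
$m{\left(Y{\left(1 \right)} \right)} \left(-50681\right) = 1 \left(-50681\right) = -50681$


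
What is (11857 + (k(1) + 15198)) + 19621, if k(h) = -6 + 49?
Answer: 46719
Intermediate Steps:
k(h) = 43
(11857 + (k(1) + 15198)) + 19621 = (11857 + (43 + 15198)) + 19621 = (11857 + 15241) + 19621 = 27098 + 19621 = 46719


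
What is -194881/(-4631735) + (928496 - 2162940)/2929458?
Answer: -2573360887921/6784236574815 ≈ -0.37931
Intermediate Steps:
-194881/(-4631735) + (928496 - 2162940)/2929458 = -194881*(-1/4631735) - 1234444*1/2929458 = 194881/4631735 - 617222/1464729 = -2573360887921/6784236574815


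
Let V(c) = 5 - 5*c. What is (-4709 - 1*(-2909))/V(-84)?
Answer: -72/17 ≈ -4.2353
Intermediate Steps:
(-4709 - 1*(-2909))/V(-84) = (-4709 - 1*(-2909))/(5 - 5*(-84)) = (-4709 + 2909)/(5 + 420) = -1800/425 = -1800*1/425 = -72/17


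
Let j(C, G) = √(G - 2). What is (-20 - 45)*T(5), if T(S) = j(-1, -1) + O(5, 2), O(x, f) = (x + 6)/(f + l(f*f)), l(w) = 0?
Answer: -715/2 - 65*I*√3 ≈ -357.5 - 112.58*I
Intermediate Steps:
O(x, f) = (6 + x)/f (O(x, f) = (x + 6)/(f + 0) = (6 + x)/f)
j(C, G) = √(-2 + G)
T(S) = 11/2 + I*√3 (T(S) = √(-2 - 1) + (6 + 5)/2 = √(-3) + (½)*11 = I*√3 + 11/2 = 11/2 + I*√3)
(-20 - 45)*T(5) = (-20 - 45)*(11/2 + I*√3) = -65*(11/2 + I*√3) = -715/2 - 65*I*√3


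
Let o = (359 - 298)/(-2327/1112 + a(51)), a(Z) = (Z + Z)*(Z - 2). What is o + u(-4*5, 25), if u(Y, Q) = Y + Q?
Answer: 27845077/5555449 ≈ 5.0122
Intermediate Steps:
a(Z) = 2*Z*(-2 + Z) (a(Z) = (2*Z)*(-2 + Z) = 2*Z*(-2 + Z))
o = 67832/5555449 (o = (359 - 298)/(-2327/1112 + 2*51*(-2 + 51)) = 61/(-2327*1/1112 + 2*51*49) = 61/(-2327/1112 + 4998) = 61/(5555449/1112) = 61*(1112/5555449) = 67832/5555449 ≈ 0.012210)
u(Y, Q) = Q + Y
o + u(-4*5, 25) = 67832/5555449 + (25 - 4*5) = 67832/5555449 + (25 - 20) = 67832/5555449 + 5 = 27845077/5555449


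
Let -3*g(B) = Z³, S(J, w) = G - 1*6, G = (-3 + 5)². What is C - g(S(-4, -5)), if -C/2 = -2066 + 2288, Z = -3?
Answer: -453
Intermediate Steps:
G = 4 (G = 2² = 4)
S(J, w) = -2 (S(J, w) = 4 - 1*6 = 4 - 6 = -2)
g(B) = 9 (g(B) = -⅓*(-3)³ = -⅓*(-27) = 9)
C = -444 (C = -2*(-2066 + 2288) = -2*222 = -444)
C - g(S(-4, -5)) = -444 - 1*9 = -444 - 9 = -453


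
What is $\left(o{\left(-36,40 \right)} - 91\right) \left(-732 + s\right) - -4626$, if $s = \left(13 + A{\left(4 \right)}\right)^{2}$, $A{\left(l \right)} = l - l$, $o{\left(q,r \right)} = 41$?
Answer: $32776$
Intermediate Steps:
$A{\left(l \right)} = 0$
$s = 169$ ($s = \left(13 + 0\right)^{2} = 13^{2} = 169$)
$\left(o{\left(-36,40 \right)} - 91\right) \left(-732 + s\right) - -4626 = \left(41 - 91\right) \left(-732 + 169\right) - -4626 = \left(-50\right) \left(-563\right) + 4626 = 28150 + 4626 = 32776$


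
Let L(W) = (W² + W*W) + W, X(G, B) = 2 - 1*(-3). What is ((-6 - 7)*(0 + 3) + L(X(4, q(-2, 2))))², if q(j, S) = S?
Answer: 256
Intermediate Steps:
X(G, B) = 5 (X(G, B) = 2 + 3 = 5)
L(W) = W + 2*W² (L(W) = (W² + W²) + W = 2*W² + W = W + 2*W²)
((-6 - 7)*(0 + 3) + L(X(4, q(-2, 2))))² = ((-6 - 7)*(0 + 3) + 5*(1 + 2*5))² = (-13*3 + 5*(1 + 10))² = (-39 + 5*11)² = (-39 + 55)² = 16² = 256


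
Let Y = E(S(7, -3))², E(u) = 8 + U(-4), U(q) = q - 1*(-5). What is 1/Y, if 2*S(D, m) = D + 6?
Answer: 1/81 ≈ 0.012346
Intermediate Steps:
S(D, m) = 3 + D/2 (S(D, m) = (D + 6)/2 = (6 + D)/2 = 3 + D/2)
U(q) = 5 + q (U(q) = q + 5 = 5 + q)
E(u) = 9 (E(u) = 8 + (5 - 4) = 8 + 1 = 9)
Y = 81 (Y = 9² = 81)
1/Y = 1/81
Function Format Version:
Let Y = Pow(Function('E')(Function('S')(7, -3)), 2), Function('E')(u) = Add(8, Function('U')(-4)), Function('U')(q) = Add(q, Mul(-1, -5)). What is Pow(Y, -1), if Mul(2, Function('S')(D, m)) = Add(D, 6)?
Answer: Rational(1, 81) ≈ 0.012346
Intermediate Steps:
Function('S')(D, m) = Add(3, Mul(Rational(1, 2), D)) (Function('S')(D, m) = Mul(Rational(1, 2), Add(D, 6)) = Mul(Rational(1, 2), Add(6, D)) = Add(3, Mul(Rational(1, 2), D)))
Function('U')(q) = Add(5, q) (Function('U')(q) = Add(q, 5) = Add(5, q))
Function('E')(u) = 9 (Function('E')(u) = Add(8, Add(5, -4)) = Add(8, 1) = 9)
Y = 81 (Y = Pow(9, 2) = 81)
Pow(Y, -1) = Pow(81, -1) = Rational(1, 81)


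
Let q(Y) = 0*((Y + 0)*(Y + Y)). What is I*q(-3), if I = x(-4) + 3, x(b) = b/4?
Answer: 0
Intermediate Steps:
x(b) = b/4 (x(b) = b*(1/4) = b/4)
q(Y) = 0 (q(Y) = 0*(Y*(2*Y)) = 0*(2*Y**2) = 0)
I = 2 (I = (1/4)*(-4) + 3 = -1 + 3 = 2)
I*q(-3) = 2*0 = 0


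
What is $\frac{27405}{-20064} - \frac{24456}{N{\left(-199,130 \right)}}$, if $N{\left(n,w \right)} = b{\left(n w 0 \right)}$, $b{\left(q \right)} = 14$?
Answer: $- \frac{81844809}{46816} \approx -1748.2$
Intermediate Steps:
$N{\left(n,w \right)} = 14$
$\frac{27405}{-20064} - \frac{24456}{N{\left(-199,130 \right)}} = \frac{27405}{-20064} - \frac{24456}{14} = 27405 \left(- \frac{1}{20064}\right) - \frac{12228}{7} = - \frac{9135}{6688} - \frac{12228}{7} = - \frac{81844809}{46816}$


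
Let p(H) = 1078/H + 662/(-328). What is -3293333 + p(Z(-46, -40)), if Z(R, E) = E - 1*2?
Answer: -1620333457/492 ≈ -3.2934e+6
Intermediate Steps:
Z(R, E) = -2 + E (Z(R, E) = E - 2 = -2 + E)
p(H) = -331/164 + 1078/H (p(H) = 1078/H + 662*(-1/328) = 1078/H - 331/164 = -331/164 + 1078/H)
-3293333 + p(Z(-46, -40)) = -3293333 + (-331/164 + 1078/(-2 - 40)) = -3293333 + (-331/164 + 1078/(-42)) = -3293333 + (-331/164 + 1078*(-1/42)) = -3293333 + (-331/164 - 77/3) = -3293333 - 13621/492 = -1620333457/492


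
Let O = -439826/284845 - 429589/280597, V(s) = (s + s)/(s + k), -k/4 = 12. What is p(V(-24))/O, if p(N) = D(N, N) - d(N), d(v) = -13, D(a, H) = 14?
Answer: -719339872185/81926711609 ≈ -8.7803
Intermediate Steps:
k = -48 (k = -4*12 = -48)
V(s) = 2*s/(-48 + s) (V(s) = (s + s)/(s - 48) = (2*s)/(-48 + s) = 2*s/(-48 + s))
O = -245780134827/79926652465 (O = -439826*1/284845 - 429589*1/280597 = -439826/284845 - 429589/280597 = -245780134827/79926652465 ≈ -3.0751)
p(N) = 27 (p(N) = 14 - 1*(-13) = 14 + 13 = 27)
p(V(-24))/O = 27/(-245780134827/79926652465) = 27*(-79926652465/245780134827) = -719339872185/81926711609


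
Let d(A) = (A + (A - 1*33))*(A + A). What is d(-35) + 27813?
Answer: 35023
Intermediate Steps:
d(A) = 2*A*(-33 + 2*A) (d(A) = (A + (A - 33))*(2*A) = (A + (-33 + A))*(2*A) = (-33 + 2*A)*(2*A) = 2*A*(-33 + 2*A))
d(-35) + 27813 = 2*(-35)*(-33 + 2*(-35)) + 27813 = 2*(-35)*(-33 - 70) + 27813 = 2*(-35)*(-103) + 27813 = 7210 + 27813 = 35023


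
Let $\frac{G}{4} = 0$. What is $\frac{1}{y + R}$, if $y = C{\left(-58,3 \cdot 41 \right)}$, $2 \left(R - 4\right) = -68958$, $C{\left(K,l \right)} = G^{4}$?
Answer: $- \frac{1}{34475} \approx -2.9007 \cdot 10^{-5}$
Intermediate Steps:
$G = 0$ ($G = 4 \cdot 0 = 0$)
$C{\left(K,l \right)} = 0$ ($C{\left(K,l \right)} = 0^{4} = 0$)
$R = -34475$ ($R = 4 + \frac{1}{2} \left(-68958\right) = 4 - 34479 = -34475$)
$y = 0$
$\frac{1}{y + R} = \frac{1}{0 - 34475} = \frac{1}{-34475} = - \frac{1}{34475}$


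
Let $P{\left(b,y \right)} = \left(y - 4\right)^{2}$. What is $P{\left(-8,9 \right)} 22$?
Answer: $550$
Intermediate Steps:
$P{\left(b,y \right)} = \left(-4 + y\right)^{2}$
$P{\left(-8,9 \right)} 22 = \left(-4 + 9\right)^{2} \cdot 22 = 5^{2} \cdot 22 = 25 \cdot 22 = 550$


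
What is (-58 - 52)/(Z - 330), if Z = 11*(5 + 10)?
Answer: 2/3 ≈ 0.66667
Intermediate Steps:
Z = 165 (Z = 11*15 = 165)
(-58 - 52)/(Z - 330) = (-58 - 52)/(165 - 330) = -110/(-165) = -110*(-1/165) = 2/3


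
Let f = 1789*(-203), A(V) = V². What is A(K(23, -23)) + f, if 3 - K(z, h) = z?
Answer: -362767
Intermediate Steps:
K(z, h) = 3 - z
f = -363167
A(K(23, -23)) + f = (3 - 1*23)² - 363167 = (3 - 23)² - 363167 = (-20)² - 363167 = 400 - 363167 = -362767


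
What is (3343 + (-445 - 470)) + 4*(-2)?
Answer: 2420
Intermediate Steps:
(3343 + (-445 - 470)) + 4*(-2) = (3343 - 915) - 8 = 2428 - 8 = 2420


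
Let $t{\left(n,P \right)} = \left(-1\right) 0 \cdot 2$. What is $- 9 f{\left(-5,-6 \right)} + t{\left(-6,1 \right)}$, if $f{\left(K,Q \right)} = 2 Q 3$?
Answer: $324$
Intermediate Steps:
$f{\left(K,Q \right)} = 6 Q$
$t{\left(n,P \right)} = 0$ ($t{\left(n,P \right)} = 0 \cdot 2 = 0$)
$- 9 f{\left(-5,-6 \right)} + t{\left(-6,1 \right)} = - 9 \cdot 6 \left(-6\right) + 0 = \left(-9\right) \left(-36\right) + 0 = 324 + 0 = 324$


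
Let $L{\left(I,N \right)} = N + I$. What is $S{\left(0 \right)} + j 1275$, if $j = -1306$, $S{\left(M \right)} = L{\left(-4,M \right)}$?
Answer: $-1665154$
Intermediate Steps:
$L{\left(I,N \right)} = I + N$
$S{\left(M \right)} = -4 + M$
$S{\left(0 \right)} + j 1275 = \left(-4 + 0\right) - 1665150 = -4 - 1665150 = -1665154$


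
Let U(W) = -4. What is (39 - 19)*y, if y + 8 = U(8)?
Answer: -240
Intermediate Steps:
y = -12 (y = -8 - 4 = -12)
(39 - 19)*y = (39 - 19)*(-12) = 20*(-12) = -240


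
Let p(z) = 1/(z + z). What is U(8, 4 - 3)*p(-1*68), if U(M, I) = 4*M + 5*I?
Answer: -37/136 ≈ -0.27206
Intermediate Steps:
p(z) = 1/(2*z)
U(8, 4 - 3)*p(-1*68) = (4*8 + 5*(4 - 3))*(1/(2*((-1*68)))) = (32 + 5*1)*((½)/(-68)) = (32 + 5)*((½)*(-1/68)) = 37*(-1/136) = -37/136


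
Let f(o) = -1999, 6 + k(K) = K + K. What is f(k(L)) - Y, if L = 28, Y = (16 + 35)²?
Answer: -4600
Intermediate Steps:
Y = 2601 (Y = 51² = 2601)
k(K) = -6 + 2*K (k(K) = -6 + (K + K) = -6 + 2*K)
f(k(L)) - Y = -1999 - 1*2601 = -1999 - 2601 = -4600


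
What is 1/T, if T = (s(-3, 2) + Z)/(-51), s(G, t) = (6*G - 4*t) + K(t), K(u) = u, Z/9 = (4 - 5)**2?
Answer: 17/5 ≈ 3.4000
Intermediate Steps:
Z = 9 (Z = 9*(4 - 5)**2 = 9*(-1)**2 = 9*1 = 9)
s(G, t) = -3*t + 6*G (s(G, t) = (6*G - 4*t) + t = (-4*t + 6*G) + t = -3*t + 6*G)
T = 5/17 (T = ((-3*2 + 6*(-3)) + 9)/(-51) = -((-6 - 18) + 9)/51 = -(-24 + 9)/51 = -1/51*(-15) = 5/17 ≈ 0.29412)
1/T = 1/(5/17) = 17/5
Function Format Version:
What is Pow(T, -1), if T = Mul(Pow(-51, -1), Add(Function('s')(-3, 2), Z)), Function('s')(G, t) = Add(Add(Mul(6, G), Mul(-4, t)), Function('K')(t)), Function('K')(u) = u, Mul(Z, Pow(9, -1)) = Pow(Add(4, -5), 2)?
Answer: Rational(17, 5) ≈ 3.4000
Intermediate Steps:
Z = 9 (Z = Mul(9, Pow(Add(4, -5), 2)) = Mul(9, Pow(-1, 2)) = Mul(9, 1) = 9)
Function('s')(G, t) = Add(Mul(-3, t), Mul(6, G)) (Function('s')(G, t) = Add(Add(Mul(6, G), Mul(-4, t)), t) = Add(Add(Mul(-4, t), Mul(6, G)), t) = Add(Mul(-3, t), Mul(6, G)))
T = Rational(5, 17) (T = Mul(Pow(-51, -1), Add(Add(Mul(-3, 2), Mul(6, -3)), 9)) = Mul(Rational(-1, 51), Add(Add(-6, -18), 9)) = Mul(Rational(-1, 51), Add(-24, 9)) = Mul(Rational(-1, 51), -15) = Rational(5, 17) ≈ 0.29412)
Pow(T, -1) = Pow(Rational(5, 17), -1) = Rational(17, 5)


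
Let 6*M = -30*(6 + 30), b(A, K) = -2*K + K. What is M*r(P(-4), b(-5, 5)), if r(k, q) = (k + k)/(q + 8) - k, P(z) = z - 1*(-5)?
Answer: 60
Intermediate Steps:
P(z) = 5 + z (P(z) = z + 5 = 5 + z)
b(A, K) = -K
M = -180 (M = (-30*(6 + 30))/6 = (-30*36)/6 = (⅙)*(-1080) = -180)
r(k, q) = -k + 2*k/(8 + q) (r(k, q) = (2*k)/(8 + q) - k = 2*k/(8 + q) - k = -k + 2*k/(8 + q))
M*r(P(-4), b(-5, 5)) = -(-180)*(5 - 4)*(6 - 1*5)/(8 - 1*5) = -(-180)*(6 - 5)/(8 - 5) = -(-180)/3 = -180*(-⅓) = 60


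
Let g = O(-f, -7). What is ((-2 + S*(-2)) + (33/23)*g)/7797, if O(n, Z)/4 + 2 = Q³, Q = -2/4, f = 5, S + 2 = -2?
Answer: -95/119554 ≈ -0.00079462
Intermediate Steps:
S = -4 (S = -2 - 2 = -4)
Q = -½ (Q = -2*¼ = -½ ≈ -0.50000)
O(n, Z) = -17/2 (O(n, Z) = -8 + 4*(-½)³ = -8 + 4*(-⅛) = -8 - ½ = -17/2)
g = -17/2 ≈ -8.5000
((-2 + S*(-2)) + (33/23)*g)/7797 = ((-2 - 4*(-2)) + (33/23)*(-17/2))/7797 = ((-2 + 8) + (33*(1/23))*(-17/2))*(1/7797) = (6 + (33/23)*(-17/2))*(1/7797) = (6 - 561/46)*(1/7797) = -285/46*1/7797 = -95/119554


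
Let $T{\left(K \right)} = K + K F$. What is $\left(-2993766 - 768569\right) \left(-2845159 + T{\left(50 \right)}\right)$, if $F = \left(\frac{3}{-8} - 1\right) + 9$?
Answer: $\frac{42811275117185}{4} \approx 1.0703 \cdot 10^{13}$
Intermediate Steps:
$F = \frac{61}{8}$ ($F = \left(3 \left(- \frac{1}{8}\right) - 1\right) + 9 = \left(- \frac{3}{8} - 1\right) + 9 = - \frac{11}{8} + 9 = \frac{61}{8} \approx 7.625$)
$T{\left(K \right)} = \frac{69 K}{8}$ ($T{\left(K \right)} = K + K \frac{61}{8} = K + \frac{61 K}{8} = \frac{69 K}{8}$)
$\left(-2993766 - 768569\right) \left(-2845159 + T{\left(50 \right)}\right) = \left(-2993766 - 768569\right) \left(-2845159 + \frac{69}{8} \cdot 50\right) = - 3762335 \left(-2845159 + \frac{1725}{4}\right) = \left(-3762335\right) \left(- \frac{11378911}{4}\right) = \frac{42811275117185}{4}$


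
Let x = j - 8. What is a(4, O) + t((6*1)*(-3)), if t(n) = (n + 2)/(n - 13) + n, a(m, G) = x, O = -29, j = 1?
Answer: -759/31 ≈ -24.484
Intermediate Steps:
x = -7 (x = 1 - 8 = -7)
a(m, G) = -7
t(n) = n + (2 + n)/(-13 + n) (t(n) = (2 + n)/(-13 + n) + n = n + (2 + n)/(-13 + n))
a(4, O) + t((6*1)*(-3)) = -7 + (2 + ((6*1)*(-3))**2 - 12*6*1*(-3))/(-13 + (6*1)*(-3)) = -7 + (2 + (6*(-3))**2 - 72*(-3))/(-13 + 6*(-3)) = -7 + (2 + (-18)**2 - 12*(-18))/(-13 - 18) = -7 + (2 + 324 + 216)/(-31) = -7 - 1/31*542 = -7 - 542/31 = -759/31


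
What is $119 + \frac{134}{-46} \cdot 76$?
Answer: $- \frac{2355}{23} \approx -102.39$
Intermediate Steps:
$119 + \frac{134}{-46} \cdot 76 = 119 + 134 \left(- \frac{1}{46}\right) 76 = 119 - \frac{5092}{23} = - \frac{2355}{23}$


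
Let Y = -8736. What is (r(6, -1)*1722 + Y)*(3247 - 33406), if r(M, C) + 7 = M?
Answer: 315402822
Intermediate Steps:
r(M, C) = -7 + M
(r(6, -1)*1722 + Y)*(3247 - 33406) = ((-7 + 6)*1722 - 8736)*(3247 - 33406) = (-1*1722 - 8736)*(-30159) = (-1722 - 8736)*(-30159) = -10458*(-30159) = 315402822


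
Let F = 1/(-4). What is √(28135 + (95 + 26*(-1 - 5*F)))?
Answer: √112946/2 ≈ 168.04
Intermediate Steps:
F = -¼ ≈ -0.25000
√(28135 + (95 + 26*(-1 - 5*F))) = √(28135 + (95 + 26*(-1 - 5*(-¼)))) = √(28135 + (95 + 26*(-1 + 5/4))) = √(28135 + (95 + 26*(¼))) = √(28135 + (95 + 13/2)) = √(28135 + 203/2) = √(56473/2) = √112946/2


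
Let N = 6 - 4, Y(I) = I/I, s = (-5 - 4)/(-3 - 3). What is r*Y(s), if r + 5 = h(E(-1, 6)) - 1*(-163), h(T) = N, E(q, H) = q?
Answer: 160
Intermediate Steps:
s = 3/2 (s = -9/(-6) = -9*(-⅙) = 3/2 ≈ 1.5000)
Y(I) = 1
N = 2
h(T) = 2
r = 160 (r = -5 + (2 - 1*(-163)) = -5 + (2 + 163) = -5 + 165 = 160)
r*Y(s) = 160*1 = 160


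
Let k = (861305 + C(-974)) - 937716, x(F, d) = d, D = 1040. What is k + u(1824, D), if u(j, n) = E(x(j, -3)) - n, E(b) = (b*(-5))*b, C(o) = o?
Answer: -78470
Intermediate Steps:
E(b) = -5*b² (E(b) = (-5*b)*b = -5*b²)
k = -77385 (k = (861305 - 974) - 937716 = 860331 - 937716 = -77385)
u(j, n) = -45 - n (u(j, n) = -5*(-3)² - n = -5*9 - n = -45 - n)
k + u(1824, D) = -77385 + (-45 - 1*1040) = -77385 + (-45 - 1040) = -77385 - 1085 = -78470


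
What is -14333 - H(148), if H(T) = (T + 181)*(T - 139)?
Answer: -17294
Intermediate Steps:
H(T) = (-139 + T)*(181 + T) (H(T) = (181 + T)*(-139 + T) = (-139 + T)*(181 + T))
-14333 - H(148) = -14333 - (-25159 + 148² + 42*148) = -14333 - (-25159 + 21904 + 6216) = -14333 - 1*2961 = -14333 - 2961 = -17294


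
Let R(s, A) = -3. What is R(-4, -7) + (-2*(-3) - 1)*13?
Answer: 62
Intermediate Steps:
R(-4, -7) + (-2*(-3) - 1)*13 = -3 + (-2*(-3) - 1)*13 = -3 + (6 - 1)*13 = -3 + 5*13 = -3 + 65 = 62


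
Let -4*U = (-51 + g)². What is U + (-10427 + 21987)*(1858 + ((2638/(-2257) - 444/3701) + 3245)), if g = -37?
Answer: 492617792465048/8353157 ≈ 5.8974e+7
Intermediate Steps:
U = -1936 (U = -(-51 - 37)²/4 = -¼*(-88)² = -¼*7744 = -1936)
U + (-10427 + 21987)*(1858 + ((2638/(-2257) - 444/3701) + 3245)) = -1936 + (-10427 + 21987)*(1858 + ((2638/(-2257) - 444/3701) + 3245)) = -1936 + 11560*(1858 + ((2638*(-1/2257) - 444*1/3701) + 3245)) = -1936 + 11560*(1858 + ((-2638/2257 - 444/3701) + 3245)) = -1936 + 11560*(1858 + (-10765346/8353157 + 3245)) = -1936 + 11560*(1858 + 27095229119/8353157) = -1936 + 11560*(42615394825/8353157) = -1936 + 492633964177000/8353157 = 492617792465048/8353157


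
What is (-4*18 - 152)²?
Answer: 50176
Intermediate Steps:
(-4*18 - 152)² = (-72 - 152)² = (-224)² = 50176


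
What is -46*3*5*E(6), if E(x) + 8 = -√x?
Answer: 5520 + 690*√6 ≈ 7210.1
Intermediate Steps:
E(x) = -8 - √x
-46*3*5*E(6) = -46*3*5*(-8 - √6) = -690*(-8 - √6) = -46*(-120 - 15*√6) = 5520 + 690*√6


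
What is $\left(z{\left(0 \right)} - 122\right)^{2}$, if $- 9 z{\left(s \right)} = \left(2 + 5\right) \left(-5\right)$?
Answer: $\frac{1129969}{81} \approx 13950.0$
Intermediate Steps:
$z{\left(s \right)} = \frac{35}{9}$ ($z{\left(s \right)} = - \frac{\left(2 + 5\right) \left(-5\right)}{9} = - \frac{7 \left(-5\right)}{9} = \left(- \frac{1}{9}\right) \left(-35\right) = \frac{35}{9}$)
$\left(z{\left(0 \right)} - 122\right)^{2} = \left(\frac{35}{9} - 122\right)^{2} = \left(- \frac{1063}{9}\right)^{2} = \frac{1129969}{81}$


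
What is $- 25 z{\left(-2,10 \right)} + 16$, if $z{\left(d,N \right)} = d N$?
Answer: $516$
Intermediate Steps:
$z{\left(d,N \right)} = N d$
$- 25 z{\left(-2,10 \right)} + 16 = - 25 \cdot 10 \left(-2\right) + 16 = \left(-25\right) \left(-20\right) + 16 = 500 + 16 = 516$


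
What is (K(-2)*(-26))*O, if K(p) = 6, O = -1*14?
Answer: 2184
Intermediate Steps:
O = -14
(K(-2)*(-26))*O = (6*(-26))*(-14) = -156*(-14) = 2184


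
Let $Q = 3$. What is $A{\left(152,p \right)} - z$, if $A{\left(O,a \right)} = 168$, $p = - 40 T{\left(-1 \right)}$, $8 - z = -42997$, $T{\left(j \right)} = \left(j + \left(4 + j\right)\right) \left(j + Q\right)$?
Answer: $-42837$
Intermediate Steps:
$T{\left(j \right)} = \left(3 + j\right) \left(4 + 2 j\right)$ ($T{\left(j \right)} = \left(j + \left(4 + j\right)\right) \left(j + 3\right) = \left(4 + 2 j\right) \left(3 + j\right) = \left(3 + j\right) \left(4 + 2 j\right)$)
$z = 43005$ ($z = 8 - -42997 = 8 + 42997 = 43005$)
$p = -160$ ($p = - 40 \left(12 + 2 \left(-1\right)^{2} + 10 \left(-1\right)\right) = - 40 \left(12 + 2 \cdot 1 - 10\right) = - 40 \left(12 + 2 - 10\right) = \left(-40\right) 4 = -160$)
$A{\left(152,p \right)} - z = 168 - 43005 = -42837$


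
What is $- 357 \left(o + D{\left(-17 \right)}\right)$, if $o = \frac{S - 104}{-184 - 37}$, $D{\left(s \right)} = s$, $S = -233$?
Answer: $\frac{71820}{13} \approx 5524.6$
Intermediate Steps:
$o = \frac{337}{221}$ ($o = \frac{-233 - 104}{-184 - 37} = - \frac{337}{-221} = \left(-337\right) \left(- \frac{1}{221}\right) = \frac{337}{221} \approx 1.5249$)
$- 357 \left(o + D{\left(-17 \right)}\right) = - 357 \left(\frac{337}{221} - 17\right) = \left(-357\right) \left(- \frac{3420}{221}\right) = \frac{71820}{13}$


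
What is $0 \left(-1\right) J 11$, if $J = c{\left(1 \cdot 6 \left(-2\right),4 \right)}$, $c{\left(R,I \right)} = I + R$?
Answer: $0$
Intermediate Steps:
$J = -8$ ($J = 4 + 1 \cdot 6 \left(-2\right) = 4 + 6 \left(-2\right) = 4 - 12 = -8$)
$0 \left(-1\right) J 11 = 0 \left(-1\right) \left(-8\right) 11 = 0 \left(-8\right) 11 = 0 \cdot 11 = 0$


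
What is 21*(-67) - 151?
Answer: -1558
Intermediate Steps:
21*(-67) - 151 = -1407 - 151 = -1558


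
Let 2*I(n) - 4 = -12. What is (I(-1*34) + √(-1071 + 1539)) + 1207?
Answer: 1203 + 6*√13 ≈ 1224.6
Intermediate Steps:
I(n) = -4 (I(n) = 2 + (½)*(-12) = 2 - 6 = -4)
(I(-1*34) + √(-1071 + 1539)) + 1207 = (-4 + √(-1071 + 1539)) + 1207 = (-4 + √468) + 1207 = (-4 + 6*√13) + 1207 = 1203 + 6*√13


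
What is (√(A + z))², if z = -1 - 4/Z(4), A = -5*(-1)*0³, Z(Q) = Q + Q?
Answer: -3/2 ≈ -1.5000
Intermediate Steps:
Z(Q) = 2*Q
A = 0 (A = 5*0 = 0)
z = -3/2 (z = -1 - 4/(2*4) = -1 - 4/8 = -1 - 1*½ = -1 - ½ = -3/2 ≈ -1.5000)
(√(A + z))² = (√(0 - 3/2))² = (√(-3/2))² = (I*√6/2)² = -3/2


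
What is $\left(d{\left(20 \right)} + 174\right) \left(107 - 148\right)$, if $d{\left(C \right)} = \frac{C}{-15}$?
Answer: $- \frac{21238}{3} \approx -7079.3$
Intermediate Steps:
$d{\left(C \right)} = - \frac{C}{15}$ ($d{\left(C \right)} = C \left(- \frac{1}{15}\right) = - \frac{C}{15}$)
$\left(d{\left(20 \right)} + 174\right) \left(107 - 148\right) = \left(\left(- \frac{1}{15}\right) 20 + 174\right) \left(107 - 148\right) = \left(- \frac{4}{3} + 174\right) \left(-41\right) = \frac{518}{3} \left(-41\right) = - \frac{21238}{3}$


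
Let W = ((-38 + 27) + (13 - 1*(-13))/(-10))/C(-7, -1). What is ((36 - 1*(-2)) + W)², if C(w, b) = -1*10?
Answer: 968256/625 ≈ 1549.2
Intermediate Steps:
C(w, b) = -10
W = 34/25 (W = ((-38 + 27) + (13 - 1*(-13))/(-10))/(-10) = (-11 + (13 + 13)*(-⅒))*(-⅒) = (-11 + 26*(-⅒))*(-⅒) = (-11 - 13/5)*(-⅒) = -68/5*(-⅒) = 34/25 ≈ 1.3600)
((36 - 1*(-2)) + W)² = ((36 - 1*(-2)) + 34/25)² = ((36 + 2) + 34/25)² = (38 + 34/25)² = (984/25)² = 968256/625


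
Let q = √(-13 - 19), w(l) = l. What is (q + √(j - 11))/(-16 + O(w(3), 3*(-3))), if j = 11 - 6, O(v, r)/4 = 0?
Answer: I*(-√6 - 4*√2)/16 ≈ -0.50665*I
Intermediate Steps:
O(v, r) = 0 (O(v, r) = 4*0 = 0)
q = 4*I*√2 (q = √(-32) = 4*I*√2 ≈ 5.6569*I)
j = 5
(q + √(j - 11))/(-16 + O(w(3), 3*(-3))) = (4*I*√2 + √(5 - 11))/(-16 + 0) = (4*I*√2 + √(-6))/(-16) = (4*I*√2 + I*√6)*(-1/16) = (I*√6 + 4*I*√2)*(-1/16) = -I*√2/4 - I*√6/16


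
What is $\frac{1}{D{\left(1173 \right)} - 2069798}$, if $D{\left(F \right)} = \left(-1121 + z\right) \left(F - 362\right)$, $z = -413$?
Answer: $- \frac{1}{3313872} \approx -3.0176 \cdot 10^{-7}$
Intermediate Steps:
$D{\left(F \right)} = 555308 - 1534 F$ ($D{\left(F \right)} = \left(-1121 - 413\right) \left(F - 362\right) = - 1534 \left(-362 + F\right) = 555308 - 1534 F$)
$\frac{1}{D{\left(1173 \right)} - 2069798} = \frac{1}{\left(555308 - 1799382\right) - 2069798} = \frac{1}{-1244074 - 2069798} = \frac{1}{-3313872} = - \frac{1}{3313872}$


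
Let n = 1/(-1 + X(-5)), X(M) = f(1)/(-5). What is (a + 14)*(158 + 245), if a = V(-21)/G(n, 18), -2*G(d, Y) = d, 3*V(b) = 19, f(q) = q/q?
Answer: 58838/5 ≈ 11768.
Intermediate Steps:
f(q) = 1
V(b) = 19/3 (V(b) = (1/3)*19 = 19/3)
X(M) = -1/5 (X(M) = 1/(-5) = 1*(-1/5) = -1/5)
n = -5/6 (n = 1/(-1 - 1/5) = 1/(-6/5) = -5/6 ≈ -0.83333)
G(d, Y) = -d/2
a = 76/5 (a = 19/(3*((-1/2*(-5/6)))) = 19/(3*(5/12)) = (19/3)*(12/5) = 76/5 ≈ 15.200)
(a + 14)*(158 + 245) = (76/5 + 14)*(158 + 245) = (146/5)*403 = 58838/5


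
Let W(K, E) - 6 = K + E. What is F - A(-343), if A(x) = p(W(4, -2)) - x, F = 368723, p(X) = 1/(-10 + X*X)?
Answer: 19892519/54 ≈ 3.6838e+5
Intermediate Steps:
W(K, E) = 6 + E + K (W(K, E) = 6 + (K + E) = 6 + (E + K) = 6 + E + K)
p(X) = 1/(-10 + X**2)
A(x) = 1/54 - x (A(x) = 1/(-10 + (6 - 2 + 4)**2) - x = 1/(-10 + 8**2) - x = 1/(-10 + 64) - x = 1/54 - x)
F - A(-343) = 368723 - (1/54 - 1*(-343)) = 368723 - (1/54 + 343) = 368723 - 1*18523/54 = 368723 - 18523/54 = 19892519/54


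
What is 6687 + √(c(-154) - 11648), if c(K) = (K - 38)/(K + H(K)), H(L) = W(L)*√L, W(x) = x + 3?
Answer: 6687 + 8*√((28025 + 27482*I*√154)/(-154 - 151*I*√154)) ≈ 6687.0 - 107.93*I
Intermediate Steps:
W(x) = 3 + x
H(L) = √L*(3 + L) (H(L) = (3 + L)*√L = √L*(3 + L))
c(K) = (-38 + K)/(K + √K*(3 + K)) (c(K) = (K - 38)/(K + √K*(3 + K)) = (-38 + K)/(K + √K*(3 + K)))
6687 + √(c(-154) - 11648) = 6687 + √((-38 - 154)/(-154 + √(-154)*(3 - 154)) - 11648) = 6687 + √(-192/(-154 + (I*√154)*(-151)) - 11648) = 6687 + √(-192/(-154 - 151*I*√154) - 11648) = 6687 + √(-11648 - 192/(-154 - 151*I*√154))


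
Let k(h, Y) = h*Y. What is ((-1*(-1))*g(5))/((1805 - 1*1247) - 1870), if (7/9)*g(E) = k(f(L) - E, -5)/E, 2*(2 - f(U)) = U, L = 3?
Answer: -81/18368 ≈ -0.0044098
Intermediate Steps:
f(U) = 2 - U/2
k(h, Y) = Y*h
g(E) = 9*(-5/2 + 5*E)/(7*E) (g(E) = 9*((-5*((2 - 1/2*3) - E))/E)/7 = 9*((-5*((2 - 3/2) - E))/E)/7 = 9*((-5*(1/2 - E))/E)/7 = 9*((-5/2 + 5*E)/E)/7 = 9*(-5/2 + 5*E)/(7*E))
((-1*(-1))*g(5))/((1805 - 1*1247) - 1870) = ((-1*(-1))*((45/14)*(-1 + 2*5)/5))/((1805 - 1*1247) - 1870) = (1*((45/14)*(1/5)*(-1 + 10)))/((1805 - 1247) - 1870) = (1*((45/14)*(1/5)*9))/(558 - 1870) = (1*(81/14))/(-1312) = -1/1312*81/14 = -81/18368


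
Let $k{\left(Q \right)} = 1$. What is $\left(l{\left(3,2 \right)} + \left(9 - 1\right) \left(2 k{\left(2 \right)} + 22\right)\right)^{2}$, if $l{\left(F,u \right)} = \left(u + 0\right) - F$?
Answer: $36481$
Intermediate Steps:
$l{\left(F,u \right)} = u - F$
$\left(l{\left(3,2 \right)} + \left(9 - 1\right) \left(2 k{\left(2 \right)} + 22\right)\right)^{2} = \left(\left(2 - 3\right) + \left(9 - 1\right) \left(2 \cdot 1 + 22\right)\right)^{2} = \left(\left(2 - 3\right) + 8 \left(2 + 22\right)\right)^{2} = \left(-1 + 8 \cdot 24\right)^{2} = \left(-1 + 192\right)^{2} = 191^{2} = 36481$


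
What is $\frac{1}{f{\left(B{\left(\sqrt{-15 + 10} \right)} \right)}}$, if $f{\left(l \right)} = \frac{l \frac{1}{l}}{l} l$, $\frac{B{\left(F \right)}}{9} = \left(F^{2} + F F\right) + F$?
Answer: $1$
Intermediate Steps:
$B{\left(F \right)} = 9 F + 18 F^{2}$ ($B{\left(F \right)} = 9 \left(\left(F^{2} + F F\right) + F\right) = 9 \left(\left(F^{2} + F^{2}\right) + F\right) = 9 \left(2 F^{2} + F\right) = 9 \left(F + 2 F^{2}\right) = 9 F + 18 F^{2}$)
$f{\left(l \right)} = 1$ ($f{\left(l \right)} = 1 \frac{1}{l} l = \frac{l}{l} = 1$)
$\frac{1}{f{\left(B{\left(\sqrt{-15 + 10} \right)} \right)}} = 1^{-1} = 1$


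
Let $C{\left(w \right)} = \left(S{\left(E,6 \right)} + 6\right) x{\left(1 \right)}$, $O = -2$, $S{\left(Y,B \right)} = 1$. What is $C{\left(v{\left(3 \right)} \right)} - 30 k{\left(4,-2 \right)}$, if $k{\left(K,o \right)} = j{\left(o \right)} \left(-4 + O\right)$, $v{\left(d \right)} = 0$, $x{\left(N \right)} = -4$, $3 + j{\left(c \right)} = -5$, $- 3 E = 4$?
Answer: $-1468$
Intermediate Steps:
$E = - \frac{4}{3}$ ($E = \left(- \frac{1}{3}\right) 4 = - \frac{4}{3} \approx -1.3333$)
$j{\left(c \right)} = -8$ ($j{\left(c \right)} = -3 - 5 = -8$)
$k{\left(K,o \right)} = 48$ ($k{\left(K,o \right)} = - 8 \left(-4 - 2\right) = \left(-8\right) \left(-6\right) = 48$)
$C{\left(w \right)} = -28$ ($C{\left(w \right)} = \left(1 + 6\right) \left(-4\right) = 7 \left(-4\right) = -28$)
$C{\left(v{\left(3 \right)} \right)} - 30 k{\left(4,-2 \right)} = -28 - 1440 = -1468$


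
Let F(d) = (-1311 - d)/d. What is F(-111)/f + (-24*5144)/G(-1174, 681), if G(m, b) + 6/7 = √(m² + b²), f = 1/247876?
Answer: 8949292801610176/3339611749 - 6049344*√1842037/90259777 ≈ 2.6796e+6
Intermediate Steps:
f = 1/247876 ≈ 4.0343e-6
G(m, b) = -6/7 + √(b² + m²) (G(m, b) = -6/7 + √(m² + b²) = -6/7 + √(b² + m²))
F(d) = (-1311 - d)/d
F(-111)/f + (-24*5144)/G(-1174, 681) = ((-1311 - 1*(-111))/(-111))/(1/247876) + (-24*5144)/(-6/7 + √(681² + (-1174)²)) = -(-1311 + 111)/111*247876 - 123456/(-6/7 + √(463761 + 1378276)) = -1/111*(-1200)*247876 - 123456/(-6/7 + √1842037) = (400/37)*247876 - 123456/(-6/7 + √1842037) = 99150400/37 - 123456/(-6/7 + √1842037)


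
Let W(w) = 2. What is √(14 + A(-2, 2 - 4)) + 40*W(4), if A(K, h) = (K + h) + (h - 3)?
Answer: 80 + √5 ≈ 82.236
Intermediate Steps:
A(K, h) = -3 + K + 2*h (A(K, h) = (K + h) + (-3 + h) = -3 + K + 2*h)
√(14 + A(-2, 2 - 4)) + 40*W(4) = √(14 + (-3 - 2 + 2*(2 - 4))) + 40*2 = √(14 + (-3 - 2 + 2*(-2))) + 80 = √(14 + (-3 - 2 - 4)) + 80 = √(14 - 9) + 80 = √5 + 80 = 80 + √5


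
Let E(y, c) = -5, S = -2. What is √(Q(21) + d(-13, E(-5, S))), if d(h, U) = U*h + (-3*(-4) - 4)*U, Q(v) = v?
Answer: √46 ≈ 6.7823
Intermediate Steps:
d(h, U) = 8*U + U*h (d(h, U) = U*h + (12 - 4)*U = U*h + 8*U = 8*U + U*h)
√(Q(21) + d(-13, E(-5, S))) = √(21 - 5*(8 - 13)) = √(21 - 5*(-5)) = √(21 + 25) = √46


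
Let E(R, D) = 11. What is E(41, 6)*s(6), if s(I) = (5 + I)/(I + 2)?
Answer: 121/8 ≈ 15.125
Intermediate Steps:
s(I) = (5 + I)/(2 + I)
E(41, 6)*s(6) = 11*((5 + 6)/(2 + 6)) = 11*(11/8) = 121/8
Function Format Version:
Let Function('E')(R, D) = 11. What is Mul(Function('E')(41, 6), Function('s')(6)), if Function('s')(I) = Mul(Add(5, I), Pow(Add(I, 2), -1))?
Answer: Rational(121, 8) ≈ 15.125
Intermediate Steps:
Function('s')(I) = Mul(Pow(Add(2, I), -1), Add(5, I)) (Function('s')(I) = Mul(Add(5, I), Pow(Add(2, I), -1)) = Mul(Pow(Add(2, I), -1), Add(5, I)))
Mul(Function('E')(41, 6), Function('s')(6)) = Mul(11, Mul(Pow(Add(2, 6), -1), Add(5, 6))) = Mul(11, Mul(Pow(8, -1), 11)) = Mul(11, Mul(Rational(1, 8), 11)) = Mul(11, Rational(11, 8)) = Rational(121, 8)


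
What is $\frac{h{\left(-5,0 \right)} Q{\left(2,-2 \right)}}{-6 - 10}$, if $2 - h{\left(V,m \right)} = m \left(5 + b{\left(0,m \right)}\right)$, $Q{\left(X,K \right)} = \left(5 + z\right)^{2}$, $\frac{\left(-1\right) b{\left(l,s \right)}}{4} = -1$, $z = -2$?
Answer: $- \frac{9}{8} \approx -1.125$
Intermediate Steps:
$b{\left(l,s \right)} = 4$ ($b{\left(l,s \right)} = \left(-4\right) \left(-1\right) = 4$)
$Q{\left(X,K \right)} = 9$ ($Q{\left(X,K \right)} = \left(5 - 2\right)^{2} = 3^{2} = 9$)
$h{\left(V,m \right)} = 2 - 9 m$ ($h{\left(V,m \right)} = 2 - m \left(5 + 4\right) = 2 - m 9 = 2 - 9 m$)
$\frac{h{\left(-5,0 \right)} Q{\left(2,-2 \right)}}{-6 - 10} = \frac{\left(2 - 0\right) 9}{-6 - 10} = \frac{\left(2 + 0\right) 9}{-16} = 2 \cdot 9 \left(- \frac{1}{16}\right) = 18 \left(- \frac{1}{16}\right) = - \frac{9}{8}$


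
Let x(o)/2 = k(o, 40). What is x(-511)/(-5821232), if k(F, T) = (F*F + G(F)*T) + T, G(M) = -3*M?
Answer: -322481/2910616 ≈ -0.11079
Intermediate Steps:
k(F, T) = T + F² - 3*F*T (k(F, T) = (F*F + (-3*F)*T) + T = (F² - 3*F*T) + T = T + F² - 3*F*T)
x(o) = 80 - 240*o + 2*o² (x(o) = 2*(40 + o² - 3*o*40) = 2*(40 + o² - 120*o) = 80 - 240*o + 2*o²)
x(-511)/(-5821232) = (80 - 240*(-511) + 2*(-511)²)/(-5821232) = (80 + 122640 + 2*261121)*(-1/5821232) = (80 + 122640 + 522242)*(-1/5821232) = 644962*(-1/5821232) = -322481/2910616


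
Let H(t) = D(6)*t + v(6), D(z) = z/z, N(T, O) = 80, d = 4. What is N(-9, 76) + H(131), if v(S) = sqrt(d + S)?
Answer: 211 + sqrt(10) ≈ 214.16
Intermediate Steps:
v(S) = sqrt(4 + S)
D(z) = 1
H(t) = t + sqrt(10) (H(t) = 1*t + sqrt(4 + 6) = t + sqrt(10))
N(-9, 76) + H(131) = 80 + (131 + sqrt(10)) = 211 + sqrt(10)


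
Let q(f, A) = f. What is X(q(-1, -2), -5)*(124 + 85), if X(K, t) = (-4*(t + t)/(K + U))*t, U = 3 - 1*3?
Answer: 41800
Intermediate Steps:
U = 0 (U = 3 - 3 = 0)
X(K, t) = -8*t**2/K (X(K, t) = (-4*(t + t)/(K + 0))*t = (-4*2*t/K)*t = (-8*t/K)*t = -8*t**2/K)
X(q(-1, -2), -5)*(124 + 85) = (-8*(-5)**2/(-1))*(124 + 85) = -8*(-1)*25*209 = 200*209 = 41800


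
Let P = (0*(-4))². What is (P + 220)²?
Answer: 48400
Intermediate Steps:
P = 0 (P = 0² = 0)
(P + 220)² = (0 + 220)² = 220² = 48400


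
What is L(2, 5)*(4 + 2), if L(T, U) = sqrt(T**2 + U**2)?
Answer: 6*sqrt(29) ≈ 32.311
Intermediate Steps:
L(2, 5)*(4 + 2) = sqrt(2**2 + 5**2)*(4 + 2) = sqrt(4 + 25)*6 = sqrt(29)*6 = 6*sqrt(29)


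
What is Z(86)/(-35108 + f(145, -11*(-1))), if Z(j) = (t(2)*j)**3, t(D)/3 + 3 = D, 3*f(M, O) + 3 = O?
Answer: 12880134/26329 ≈ 489.20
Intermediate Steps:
f(M, O) = -1 + O/3
t(D) = -9 + 3*D
Z(j) = -27*j**3 (Z(j) = ((-9 + 3*2)*j)**3 = ((-9 + 6)*j)**3 = (-3*j)**3 = -27*j**3)
Z(86)/(-35108 + f(145, -11*(-1))) = (-27*86**3)/(-35108 + (-1 + (-11*(-1))/3)) = (-27*636056)/(-35108 + (-1 + (1/3)*11)) = -17173512/(-35108 + (-1 + 11/3)) = -17173512/(-35108 + 8/3) = -17173512/(-105316/3) = -17173512*(-3/105316) = 12880134/26329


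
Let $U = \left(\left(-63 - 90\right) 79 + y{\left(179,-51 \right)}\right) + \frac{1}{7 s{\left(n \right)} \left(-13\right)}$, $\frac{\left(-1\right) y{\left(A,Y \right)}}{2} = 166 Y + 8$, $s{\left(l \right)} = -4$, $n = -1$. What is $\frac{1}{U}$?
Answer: $\frac{364}{1757757} \approx 0.00020708$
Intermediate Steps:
$y{\left(A,Y \right)} = -16 - 332 Y$ ($y{\left(A,Y \right)} = - 2 \left(166 Y + 8\right) = - 2 \left(8 + 166 Y\right) = -16 - 332 Y$)
$U = \frac{1757757}{364}$ ($U = \left(\left(-63 - 90\right) 79 - -16916\right) + \frac{1}{7 \left(-4\right) \left(-13\right)} = \left(\left(-153\right) 79 + \left(-16 + 16932\right)\right) + \frac{1}{\left(-28\right) \left(-13\right)} = \left(-12087 + 16916\right) + \frac{1}{364} = 4829 + \frac{1}{364} = \frac{1757757}{364} \approx 4829.0$)
$\frac{1}{U} = \frac{1}{\frac{1757757}{364}} = \frac{364}{1757757}$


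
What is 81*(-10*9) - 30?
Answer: -7320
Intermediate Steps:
81*(-10*9) - 30 = 81*(-90) - 30 = -7290 - 30 = -7320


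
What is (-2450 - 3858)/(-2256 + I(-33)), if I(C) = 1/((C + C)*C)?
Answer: 13738824/4913567 ≈ 2.7961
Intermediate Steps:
I(C) = 1/(2*C²) (I(C) = 1/(((2*C))*C) = (1/(2*C))/C = 1/(2*C²))
(-2450 - 3858)/(-2256 + I(-33)) = (-2450 - 3858)/(-2256 + (½)/(-33)²) = -6308/(-2256 + (½)*(1/1089)) = -6308/(-2256 + 1/2178) = -6308/(-4913567/2178) = -6308*(-2178/4913567) = 13738824/4913567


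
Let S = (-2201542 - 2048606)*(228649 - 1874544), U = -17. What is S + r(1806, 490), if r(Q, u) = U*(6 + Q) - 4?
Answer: 6995297311652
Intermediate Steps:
r(Q, u) = -106 - 17*Q (r(Q, u) = -17*(6 + Q) - 4 = (-102 - 17*Q) - 4 = -106 - 17*Q)
S = 6995297342460 (S = -4250148*(-1645895) = 6995297342460)
S + r(1806, 490) = 6995297342460 + (-106 - 17*1806) = 6995297342460 + (-106 - 30702) = 6995297342460 - 30808 = 6995297311652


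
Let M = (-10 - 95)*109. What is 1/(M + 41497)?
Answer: 1/30052 ≈ 3.3276e-5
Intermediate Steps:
M = -11445 (M = -105*109 = -11445)
1/(M + 41497) = 1/(-11445 + 41497) = 1/30052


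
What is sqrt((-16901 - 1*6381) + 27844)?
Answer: sqrt(4562) ≈ 67.543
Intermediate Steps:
sqrt((-16901 - 1*6381) + 27844) = sqrt((-16901 - 6381) + 27844) = sqrt(-23282 + 27844) = sqrt(4562)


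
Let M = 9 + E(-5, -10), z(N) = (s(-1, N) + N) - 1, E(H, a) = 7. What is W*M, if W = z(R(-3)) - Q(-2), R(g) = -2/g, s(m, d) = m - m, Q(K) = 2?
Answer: -112/3 ≈ -37.333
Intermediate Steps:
s(m, d) = 0
z(N) = -1 + N (z(N) = (0 + N) - 1 = N - 1 = -1 + N)
W = -7/3 (W = (-1 - 2/(-3)) - 1*2 = (-1 - 2*(-⅓)) - 2 = (-1 + ⅔) - 2 = -⅓ - 2 = -7/3 ≈ -2.3333)
M = 16 (M = 9 + 7 = 16)
W*M = -7/3*16 = -112/3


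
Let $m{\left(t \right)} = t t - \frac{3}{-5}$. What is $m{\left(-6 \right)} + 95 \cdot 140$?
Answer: $\frac{66683}{5} \approx 13337.0$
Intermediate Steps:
$m{\left(t \right)} = \frac{3}{5} + t^{2}$ ($m{\left(t \right)} = t^{2} - - \frac{3}{5} = t^{2} + \frac{3}{5} = \frac{3}{5} + t^{2}$)
$m{\left(-6 \right)} + 95 \cdot 140 = \left(\frac{3}{5} + \left(-6\right)^{2}\right) + 95 \cdot 140 = \left(\frac{3}{5} + 36\right) + 13300 = \frac{183}{5} + 13300 = \frac{66683}{5}$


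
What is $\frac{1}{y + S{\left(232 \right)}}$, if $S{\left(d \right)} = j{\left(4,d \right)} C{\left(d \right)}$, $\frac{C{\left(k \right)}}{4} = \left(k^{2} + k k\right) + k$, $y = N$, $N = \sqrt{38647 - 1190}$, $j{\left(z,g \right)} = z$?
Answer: $\frac{1726080}{2979352128943} - \frac{\sqrt{37457}}{2979352128943} \approx 5.7928 \cdot 10^{-7}$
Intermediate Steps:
$N = \sqrt{37457} \approx 193.54$
$y = \sqrt{37457} \approx 193.54$
$C{\left(k \right)} = 4 k + 8 k^{2}$ ($C{\left(k \right)} = 4 \left(\left(k^{2} + k k\right) + k\right) = 4 \left(\left(k^{2} + k^{2}\right) + k\right) = 4 \left(2 k^{2} + k\right) = 4 \left(k + 2 k^{2}\right) = 4 k + 8 k^{2}$)
$S{\left(d \right)} = 16 d \left(1 + 2 d\right)$ ($S{\left(d \right)} = 4 \cdot 4 d \left(1 + 2 d\right) = 16 d \left(1 + 2 d\right)$)
$\frac{1}{y + S{\left(232 \right)}} = \frac{1}{\sqrt{37457} + 16 \cdot 232 \left(1 + 2 \cdot 232\right)} = \frac{1}{\sqrt{37457} + 16 \cdot 232 \left(1 + 464\right)} = \frac{1}{\sqrt{37457} + 16 \cdot 232 \cdot 465} = \frac{1}{\sqrt{37457} + 1726080} = \frac{1}{1726080 + \sqrt{37457}}$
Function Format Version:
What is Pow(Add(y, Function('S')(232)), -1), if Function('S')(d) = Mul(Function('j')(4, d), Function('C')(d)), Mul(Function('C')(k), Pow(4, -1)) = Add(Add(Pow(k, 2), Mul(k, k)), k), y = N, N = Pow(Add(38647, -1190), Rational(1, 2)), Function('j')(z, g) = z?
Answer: Add(Rational(1726080, 2979352128943), Mul(Rational(-1, 2979352128943), Pow(37457, Rational(1, 2)))) ≈ 5.7928e-7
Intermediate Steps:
N = Pow(37457, Rational(1, 2)) ≈ 193.54
y = Pow(37457, Rational(1, 2)) ≈ 193.54
Function('C')(k) = Add(Mul(4, k), Mul(8, Pow(k, 2))) (Function('C')(k) = Mul(4, Add(Add(Pow(k, 2), Mul(k, k)), k)) = Mul(4, Add(Add(Pow(k, 2), Pow(k, 2)), k)) = Mul(4, Add(Mul(2, Pow(k, 2)), k)) = Mul(4, Add(k, Mul(2, Pow(k, 2)))) = Add(Mul(4, k), Mul(8, Pow(k, 2))))
Function('S')(d) = Mul(16, d, Add(1, Mul(2, d))) (Function('S')(d) = Mul(4, Mul(4, d, Add(1, Mul(2, d)))) = Mul(16, d, Add(1, Mul(2, d))))
Pow(Add(y, Function('S')(232)), -1) = Pow(Add(Pow(37457, Rational(1, 2)), Mul(16, 232, Add(1, Mul(2, 232)))), -1) = Pow(Add(Pow(37457, Rational(1, 2)), Mul(16, 232, Add(1, 464))), -1) = Pow(Add(Pow(37457, Rational(1, 2)), Mul(16, 232, 465)), -1) = Pow(Add(Pow(37457, Rational(1, 2)), 1726080), -1) = Pow(Add(1726080, Pow(37457, Rational(1, 2))), -1)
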